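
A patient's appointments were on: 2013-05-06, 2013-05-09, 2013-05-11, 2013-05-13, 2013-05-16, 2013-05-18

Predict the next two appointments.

2013-05-20, 2013-05-23

Every event lands on a Monday or Thursday or Saturday (gaps cycle 3, 2, 2, 3, 2).
So the schedule is: every Monday, Thursday and Saturday.
Next Monday: 2013-05-20.
Next Thursday: 2013-05-23.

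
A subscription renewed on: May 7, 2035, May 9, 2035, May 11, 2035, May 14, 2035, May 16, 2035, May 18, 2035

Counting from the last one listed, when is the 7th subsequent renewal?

June 4, 2035

Gaps: 2, 2, 3, 2, 2 days — not constant, but cyclic with period 3.
The events fall on every Monday, Wednesday and Friday.
The following Monday is May 21, 2035.
Next Wednesday: May 23, 2035.
Next Friday: May 25, 2035.
The following Monday is May 28, 2035.
The following Wednesday is May 30, 2035.
The following Friday is June 1, 2035.
Next Monday: June 4, 2035.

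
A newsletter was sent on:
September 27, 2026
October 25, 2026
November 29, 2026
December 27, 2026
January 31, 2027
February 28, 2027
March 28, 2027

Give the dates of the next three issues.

April 25, 2027; May 30, 2027; June 27, 2027

All Sundays; the gaps (28, 35, 28, 35, 28, 28) vary with month length.
This is the last Sunday of each month.
Last Sunday of April 2027: April 25, 2027.
Last Sunday of May 2027: May 30, 2027.
June 2027 ends with Sunday June 27, 2027.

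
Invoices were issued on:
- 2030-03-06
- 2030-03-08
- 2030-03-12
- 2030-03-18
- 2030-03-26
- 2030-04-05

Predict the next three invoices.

Intervals are 2, 4, 6, 8, 10 days — an arithmetic progression with common difference 2.
Next gap: 12 days. 2030-04-05 + 12 days = 2030-04-17.
Next gap: 14 days. 2030-04-17 + 14 days = 2030-05-01.
Next gap: 16 days. 2030-05-01 + 16 days = 2030-05-17.

2030-04-17, 2030-05-01, 2030-05-17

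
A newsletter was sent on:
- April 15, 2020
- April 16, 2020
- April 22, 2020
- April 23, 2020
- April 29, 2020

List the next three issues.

April 30, 2020; May 6, 2020; May 7, 2020

Every event lands on a Wednesday or Thursday (gaps cycle 1, 6, 1, 6).
So the schedule is: every Wednesday and Thursday.
The following Thursday is April 30, 2020.
The following Wednesday is May 6, 2020.
The following Thursday is May 7, 2020.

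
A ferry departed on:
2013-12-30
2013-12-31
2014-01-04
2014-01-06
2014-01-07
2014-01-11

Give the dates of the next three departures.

2014-01-13, 2014-01-14, 2014-01-18

The gap pattern 1, 4, 2, 1, 4 repeats every 3 events.
These are the Mondays, Tuesdays and Saturdays of each week.
Next Monday: 2014-01-13.
Next Tuesday: 2014-01-14.
The following Saturday is 2014-01-18.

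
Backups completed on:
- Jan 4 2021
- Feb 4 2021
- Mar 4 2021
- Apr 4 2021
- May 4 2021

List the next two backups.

Jun 4 2021, Jul 4 2021

Each date is the 4th; the gaps (31, 28, 31, 30) track the month lengths.
The rule is the 4th of each month.
Next: June 2021 → Jun 4 2021.
Next: July 2021 → Jul 4 2021.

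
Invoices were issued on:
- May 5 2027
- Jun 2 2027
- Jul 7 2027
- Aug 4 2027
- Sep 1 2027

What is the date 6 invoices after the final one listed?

Mar 1 2028

Gaps: 28, 35, 28, 28 days — a mix of 28 and 35. Every date is a Wednesday.
Each is the 1st Wednesday of its month.
October 2027 — 1st Wednesday is Oct 6 2027.
1st Wednesday of November 2027: Nov 3 2027.
1st Wednesday of December 2027: Dec 1 2027.
January 2028 — 1st Wednesday is Jan 5 2028.
1st Wednesday of February 2028: Feb 2 2028.
1st Wednesday of March 2028: Mar 1 2028.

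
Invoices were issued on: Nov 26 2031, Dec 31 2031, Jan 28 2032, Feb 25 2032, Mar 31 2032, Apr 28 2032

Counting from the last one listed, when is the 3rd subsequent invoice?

These are Wednesdays with 35, 28, 28, 35, 28-day gaps.
Each is the final Wednesday of its month — Dec 31 2031 is past the 28th, so '4th Wednesday' doesn't fit.
May 2032 ends with Wednesday May 26 2032.
Last Wednesday of June 2032: Jun 30 2032.
July 2032 ends with Wednesday Jul 28 2032.

Jul 28 2032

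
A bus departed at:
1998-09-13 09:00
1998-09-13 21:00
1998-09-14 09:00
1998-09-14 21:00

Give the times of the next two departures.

1998-09-15 09:00, 1998-09-15 21:00

Gaps: 12, 12, 12 hours — each event is 12 hours after the previous one.
1998-09-14 21:00 + 12 h = 1998-09-15 09:00.
1998-09-15 09:00 + 12 h = 1998-09-15 21:00.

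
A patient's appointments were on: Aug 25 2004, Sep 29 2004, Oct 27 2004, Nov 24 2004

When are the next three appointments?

Every date is a Wednesday; gaps 35, 28, 28 days.
Each is the last Wednesday of its month (at least one falls on the 29th or later, ruling out '4th Wednesday').
Last Wednesday of December 2004: Dec 29 2004.
Last Wednesday of January 2005: Jan 26 2005.
February 2005 ends with Wednesday Feb 23 2005.

Dec 29 2004, Jan 26 2005, Feb 23 2005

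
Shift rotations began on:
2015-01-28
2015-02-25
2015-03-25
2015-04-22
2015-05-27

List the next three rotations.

2015-06-24, 2015-07-22, 2015-08-26

Gaps: 28, 28, 28, 35 days — a mix of 28 and 35. Every date is a Wednesday.
Each is the 4th Wednesday of its month.
4th Wednesday of June 2015: 2015-06-24.
July 2015 — 4th Wednesday is 2015-07-22.
4th Wednesday of August 2015: 2015-08-26.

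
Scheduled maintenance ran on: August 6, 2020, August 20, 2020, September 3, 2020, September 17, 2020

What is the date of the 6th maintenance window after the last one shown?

Gaps between consecutive events: 14, 14, 14 days — a constant 14-day interval.
September 17, 2020 + 14 days = October 1, 2020.
October 1, 2020 + 14 days = October 15, 2020.
October 15, 2020 + 14 days = October 29, 2020.
October 29, 2020 + 14 days = November 12, 2020.
November 12, 2020 + 14 days = November 26, 2020.
November 26, 2020 + 14 days = December 10, 2020.

December 10, 2020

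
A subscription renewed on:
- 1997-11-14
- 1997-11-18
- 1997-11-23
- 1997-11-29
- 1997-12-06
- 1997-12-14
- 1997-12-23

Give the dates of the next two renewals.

1998-01-02, 1998-01-13

Intervals are 4, 5, 6, 7, 8, 9 days — an arithmetic progression with common difference 1.
Next gap: 10 days. 1997-12-23 + 10 days = 1998-01-02.
Next gap: 11 days. 1998-01-02 + 11 days = 1998-01-13.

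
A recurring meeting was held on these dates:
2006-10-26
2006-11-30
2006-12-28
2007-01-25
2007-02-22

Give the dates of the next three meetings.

Every date is a Thursday; gaps 35, 28, 28, 28 days.
Each is the last Thursday of its month (at least one falls on the 29th or later, ruling out '4th Thursday').
March 2007 ends with Thursday 2007-03-29.
April 2007 ends with Thursday 2007-04-26.
May 2007 ends with Thursday 2007-05-31.

2007-03-29, 2007-04-26, 2007-05-31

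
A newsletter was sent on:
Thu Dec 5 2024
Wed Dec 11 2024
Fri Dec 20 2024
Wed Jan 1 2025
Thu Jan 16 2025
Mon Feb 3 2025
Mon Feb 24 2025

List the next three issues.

Thu Mar 20 2025, Wed Apr 16 2025, Fri May 16 2025

Intervals are 6, 9, 12, 15, 18, 21 days — an arithmetic progression with common difference 3.
Next gap: 24 days. Mon Feb 24 2025 + 24 days = Thu Mar 20 2025.
Next gap: 27 days. Thu Mar 20 2025 + 27 days = Wed Apr 16 2025.
Next gap: 30 days. Wed Apr 16 2025 + 30 days = Fri May 16 2025.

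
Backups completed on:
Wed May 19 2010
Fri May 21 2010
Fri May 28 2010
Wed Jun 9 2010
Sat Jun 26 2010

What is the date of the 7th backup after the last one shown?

Intervals are 2, 7, 12, 17 days — an arithmetic progression with common difference 5.
Next gap: 22 days. Sat Jun 26 2010 + 22 days = Sun Jul 18 2010.
Next gap: 27 days. Sun Jul 18 2010 + 27 days = Sat Aug 14 2010.
Next gap: 32 days. Sat Aug 14 2010 + 32 days = Wed Sep 15 2010.
Next gap: 37 days. Wed Sep 15 2010 + 37 days = Fri Oct 22 2010.
Next gap: 42 days. Fri Oct 22 2010 + 42 days = Fri Dec 3 2010.
Next gap: 47 days. Fri Dec 3 2010 + 47 days = Wed Jan 19 2011.
Next gap: 52 days. Wed Jan 19 2011 + 52 days = Sat Mar 12 2011.

Sat Mar 12 2011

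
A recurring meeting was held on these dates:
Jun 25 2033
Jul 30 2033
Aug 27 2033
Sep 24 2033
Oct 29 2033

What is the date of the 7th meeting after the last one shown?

All Saturdays; the gaps (35, 28, 28, 35) vary with month length.
This is the last Saturday of each month.
Last Saturday of November 2033: Nov 26 2033.
December 2033 ends with Saturday Dec 31 2033.
Last Saturday of January 2034: Jan 28 2034.
Last Saturday of February 2034: Feb 25 2034.
March 2034 ends with Saturday Mar 25 2034.
April 2034 ends with Saturday Apr 29 2034.
Last Saturday of May 2034: May 27 2034.

May 27 2034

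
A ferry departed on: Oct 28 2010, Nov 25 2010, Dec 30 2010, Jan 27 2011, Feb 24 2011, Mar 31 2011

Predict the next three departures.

Apr 28 2011, May 26 2011, Jun 30 2011

All Thursdays; the gaps (28, 35, 28, 28, 35) vary with month length.
This is the last Thursday of each month.
Last Thursday of April 2011: Apr 28 2011.
May 2011 ends with Thursday May 26 2011.
June 2011 ends with Thursday Jun 30 2011.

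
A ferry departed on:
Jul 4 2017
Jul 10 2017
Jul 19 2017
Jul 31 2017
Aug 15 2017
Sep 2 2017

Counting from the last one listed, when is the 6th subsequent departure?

Gaps: 6, 9, 12, 15, 18 days — each gap is 3 larger than the previous one.
Next gap: 21 days. Sep 2 2017 + 21 days = Sep 23 2017.
Next gap: 24 days. Sep 23 2017 + 24 days = Oct 17 2017.
Next gap: 27 days. Oct 17 2017 + 27 days = Nov 13 2017.
Next gap: 30 days. Nov 13 2017 + 30 days = Dec 13 2017.
Next gap: 33 days. Dec 13 2017 + 33 days = Jan 15 2018.
Next gap: 36 days. Jan 15 2018 + 36 days = Feb 20 2018.

Feb 20 2018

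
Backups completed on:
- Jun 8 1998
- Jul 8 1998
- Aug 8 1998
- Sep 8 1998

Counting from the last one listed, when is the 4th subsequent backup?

Jan 8 1999

Gaps: 30, 31, 31 days — not constant. Every event is on the 8th of the month.
Pattern: the 8th of each month.
Next: October 1998 → Oct 8 1998.
Next: November 1998 → Nov 8 1998.
December 1998: Dec 8 1998.
January 1999: Jan 8 1999.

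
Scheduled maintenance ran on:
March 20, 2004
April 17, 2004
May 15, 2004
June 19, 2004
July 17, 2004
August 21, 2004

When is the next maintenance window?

Gaps: 28, 28, 35, 28, 35 days — a mix of 28 and 35. Every date is a Saturday.
Each is the 3rd Saturday of its month.
3rd Saturday of September 2004: September 18, 2004.

September 18, 2004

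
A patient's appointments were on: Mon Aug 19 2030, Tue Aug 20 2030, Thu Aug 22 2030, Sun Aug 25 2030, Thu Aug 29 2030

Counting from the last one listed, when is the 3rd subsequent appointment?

Mon Sep 16 2030

Intervals are 1, 2, 3, 4 days — an arithmetic progression with common difference 1.
Next gap: 5 days. Thu Aug 29 2030 + 5 days = Tue Sep 3 2030.
Next gap: 6 days. Tue Sep 3 2030 + 6 days = Mon Sep 9 2030.
Next gap: 7 days. Mon Sep 9 2030 + 7 days = Mon Sep 16 2030.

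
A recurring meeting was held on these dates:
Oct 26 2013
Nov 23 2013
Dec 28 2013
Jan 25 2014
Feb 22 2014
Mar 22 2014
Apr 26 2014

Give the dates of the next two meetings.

May 24 2014, Jun 28 2014

All dates are Saturdays, 28, 35, 28, 28, 28, 35 days apart.
Specifically, the 4th Saturday of each month.
4th Saturday of May 2014: May 24 2014.
4th Saturday of June 2014: Jun 28 2014.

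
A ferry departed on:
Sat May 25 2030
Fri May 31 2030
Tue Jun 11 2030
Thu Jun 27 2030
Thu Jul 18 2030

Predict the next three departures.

Tue Aug 13 2030, Fri Sep 13 2030, Sat Oct 19 2030

The spacing grows by 5 each time: 6, 11, 16, 21 days.
Next gap: 26 days. Thu Jul 18 2030 + 26 days = Tue Aug 13 2030.
Next gap: 31 days. Tue Aug 13 2030 + 31 days = Fri Sep 13 2030.
Next gap: 36 days. Fri Sep 13 2030 + 36 days = Sat Oct 19 2030.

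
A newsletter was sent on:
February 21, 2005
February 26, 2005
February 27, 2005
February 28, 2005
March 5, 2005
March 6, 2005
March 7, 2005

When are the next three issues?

Gaps: 5, 1, 1, 5, 1, 1 days — not constant, but cyclic with period 3.
The events fall on every Monday, Saturday and Sunday.
The following Saturday is March 12, 2005.
Next Sunday: March 13, 2005.
Next Monday: March 14, 2005.

March 12, 2005; March 13, 2005; March 14, 2005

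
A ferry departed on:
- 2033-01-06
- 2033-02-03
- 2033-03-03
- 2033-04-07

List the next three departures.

Gaps: 28, 28, 35 days — a mix of 28 and 35. Every date is a Thursday.
Each is the 1st Thursday of its month.
1st Thursday of May 2033: 2033-05-05.
June 2033 — 1st Thursday is 2033-06-02.
1st Thursday of July 2033: 2033-07-07.

2033-05-05, 2033-06-02, 2033-07-07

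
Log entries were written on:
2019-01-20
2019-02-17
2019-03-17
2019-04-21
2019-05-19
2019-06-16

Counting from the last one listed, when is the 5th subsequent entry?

2019-11-17

Gaps: 28, 28, 35, 28, 28 days — a mix of 28 and 35. Every date is a Sunday.
Each is the 3rd Sunday of its month.
3rd Sunday of July 2019: 2019-07-21.
August 2019 — 3rd Sunday is 2019-08-18.
September 2019 — 3rd Sunday is 2019-09-15.
October 2019 — 3rd Sunday is 2019-10-20.
November 2019 — 3rd Sunday is 2019-11-17.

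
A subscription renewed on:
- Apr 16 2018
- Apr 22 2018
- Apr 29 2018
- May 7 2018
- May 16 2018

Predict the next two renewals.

May 26 2018, Jun 6 2018

Intervals are 6, 7, 8, 9 days — an arithmetic progression with common difference 1.
Next gap: 10 days. May 16 2018 + 10 days = May 26 2018.
Next gap: 11 days. May 26 2018 + 11 days = Jun 6 2018.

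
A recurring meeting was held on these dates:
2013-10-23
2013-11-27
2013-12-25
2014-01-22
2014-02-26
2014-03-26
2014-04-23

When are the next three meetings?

2014-05-28, 2014-06-25, 2014-07-23

Gaps: 35, 28, 28, 35, 28, 28 days — a mix of 28 and 35. Every date is a Wednesday.
Each is the 4th Wednesday of its month.
May 2014 — 4th Wednesday is 2014-05-28.
4th Wednesday of June 2014: 2014-06-25.
4th Wednesday of July 2014: 2014-07-23.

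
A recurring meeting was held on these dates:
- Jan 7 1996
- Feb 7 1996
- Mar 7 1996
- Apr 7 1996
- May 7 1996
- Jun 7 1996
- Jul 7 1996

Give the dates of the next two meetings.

The day-of-month is always 7 (31, 29, 31, 30, 31, 30 days between events).
So this recurs on the 7th of each month.
Next: August 1996 → Aug 7 1996.
Next: September 1996 → Sep 7 1996.

Aug 7 1996, Sep 7 1996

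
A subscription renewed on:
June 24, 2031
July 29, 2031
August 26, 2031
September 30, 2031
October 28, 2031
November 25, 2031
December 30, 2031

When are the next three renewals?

January 27, 2032; February 24, 2032; March 30, 2032

All Tuesdays; the gaps (35, 28, 35, 28, 28, 35) vary with month length.
This is the last Tuesday of each month.
January 2032 ends with Tuesday January 27, 2032.
Last Tuesday of February 2032: February 24, 2032.
March 2032 ends with Tuesday March 30, 2032.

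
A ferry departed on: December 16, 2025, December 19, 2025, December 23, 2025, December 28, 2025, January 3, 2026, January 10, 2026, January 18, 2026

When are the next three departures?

The spacing grows by 1 each time: 3, 4, 5, 6, 7, 8 days.
Next gap: 9 days. January 18, 2026 + 9 days = January 27, 2026.
Next gap: 10 days. January 27, 2026 + 10 days = February 6, 2026.
Next gap: 11 days. February 6, 2026 + 11 days = February 17, 2026.

January 27, 2026; February 6, 2026; February 17, 2026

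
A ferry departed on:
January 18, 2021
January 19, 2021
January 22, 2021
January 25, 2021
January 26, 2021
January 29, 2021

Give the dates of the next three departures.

Gaps: 1, 3, 3, 1, 3 days — not constant, but cyclic with period 3.
The events fall on every Monday, Tuesday and Friday.
The following Monday is February 1, 2021.
The following Tuesday is February 2, 2021.
The following Friday is February 5, 2021.

February 1, 2021; February 2, 2021; February 5, 2021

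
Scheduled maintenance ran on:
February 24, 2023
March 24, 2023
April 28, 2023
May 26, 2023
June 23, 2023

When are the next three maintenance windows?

Gaps: 28, 35, 28, 28 days — a mix of 28 and 35. Every date is a Friday.
Each is the 4th Friday of its month.
July 2023 — 4th Friday is July 28, 2023.
4th Friday of August 2023: August 25, 2023.
September 2023 — 4th Friday is September 22, 2023.

July 28, 2023; August 25, 2023; September 22, 2023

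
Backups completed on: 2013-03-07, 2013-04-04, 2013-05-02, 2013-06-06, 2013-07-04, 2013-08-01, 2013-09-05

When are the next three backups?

2013-10-03, 2013-11-07, 2013-12-05

All dates are Thursdays, 28, 28, 35, 28, 28, 35 days apart.
Specifically, the 1st Thursday of each month.
1st Thursday of October 2013: 2013-10-03.
1st Thursday of November 2013: 2013-11-07.
1st Thursday of December 2013: 2013-12-05.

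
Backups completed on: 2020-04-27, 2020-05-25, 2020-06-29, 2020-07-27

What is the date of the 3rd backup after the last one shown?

2020-10-26

Every date is a Monday; gaps 28, 35, 28 days.
Each is the last Monday of its month (at least one falls on the 29th or later, ruling out '4th Monday').
Last Monday of August 2020: 2020-08-31.
Last Monday of September 2020: 2020-09-28.
Last Monday of October 2020: 2020-10-26.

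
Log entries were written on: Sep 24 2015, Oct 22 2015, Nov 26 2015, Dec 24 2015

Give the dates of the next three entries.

Jan 28 2016, Feb 25 2016, Mar 24 2016

These are Thursdays at 28- or 35-day spacing (28, 35, 28).
The pattern: 4th Thursday of the month.
January 2016 — 4th Thursday is Jan 28 2016.
4th Thursday of February 2016: Feb 25 2016.
March 2016 — 4th Thursday is Mar 24 2016.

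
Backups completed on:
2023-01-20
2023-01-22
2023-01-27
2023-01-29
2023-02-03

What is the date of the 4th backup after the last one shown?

The gap pattern 2, 5, 2, 5 repeats every 2 events.
These are the Fridays and Sundays of each week.
The following Sunday is 2023-02-05.
Next Friday: 2023-02-10.
Next Sunday: 2023-02-12.
Next Friday: 2023-02-17.

2023-02-17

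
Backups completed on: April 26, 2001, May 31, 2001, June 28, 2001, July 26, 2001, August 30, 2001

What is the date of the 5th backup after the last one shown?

January 31, 2002

These are Thursdays with 35, 28, 28, 35-day gaps.
Each is the final Thursday of its month — May 31, 2001 is past the 28th, so '4th Thursday' doesn't fit.
September 2001 ends with Thursday September 27, 2001.
October 2001 ends with Thursday October 25, 2001.
November 2001 ends with Thursday November 29, 2001.
December 2001 ends with Thursday December 27, 2001.
January 2002 ends with Thursday January 31, 2002.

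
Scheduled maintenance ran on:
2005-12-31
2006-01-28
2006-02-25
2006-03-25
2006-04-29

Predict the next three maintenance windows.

Every date is a Saturday; gaps 28, 28, 28, 35 days.
Each is the last Saturday of its month (at least one falls on the 29th or later, ruling out '4th Saturday').
May 2006 ends with Saturday 2006-05-27.
Last Saturday of June 2006: 2006-06-24.
July 2006 ends with Saturday 2006-07-29.

2006-05-27, 2006-06-24, 2006-07-29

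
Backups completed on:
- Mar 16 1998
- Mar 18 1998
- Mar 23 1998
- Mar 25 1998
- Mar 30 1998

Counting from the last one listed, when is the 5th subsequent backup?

Apr 15 1998

Every event lands on a Monday or Wednesday (gaps cycle 2, 5, 2, 5).
So the schedule is: every Monday and Wednesday.
Next Wednesday: Apr 1 1998.
Next Monday: Apr 6 1998.
The following Wednesday is Apr 8 1998.
The following Monday is Apr 13 1998.
Next Wednesday: Apr 15 1998.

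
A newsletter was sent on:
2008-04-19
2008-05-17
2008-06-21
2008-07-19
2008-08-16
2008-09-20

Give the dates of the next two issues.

These are Saturdays at 28- or 35-day spacing (28, 35, 28, 28, 35).
The pattern: 3rd Saturday of the month.
October 2008 — 3rd Saturday is 2008-10-18.
3rd Saturday of November 2008: 2008-11-15.

2008-10-18, 2008-11-15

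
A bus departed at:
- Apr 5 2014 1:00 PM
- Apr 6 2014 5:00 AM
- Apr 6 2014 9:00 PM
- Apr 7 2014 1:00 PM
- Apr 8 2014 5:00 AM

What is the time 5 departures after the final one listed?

Apr 11 2014 1:00 PM

Gaps: 16, 16, 16, 16 hours — each event is 16 hours after the previous one.
Apr 8 2014 5:00 AM + 16 h = Apr 8 2014 9:00 PM.
Apr 8 2014 9:00 PM + 16 h = Apr 9 2014 1:00 PM.
Apr 9 2014 1:00 PM + 16 h = Apr 10 2014 5:00 AM.
Apr 10 2014 5:00 AM + 16 h = Apr 10 2014 9:00 PM.
Apr 10 2014 9:00 PM + 16 h = Apr 11 2014 1:00 PM.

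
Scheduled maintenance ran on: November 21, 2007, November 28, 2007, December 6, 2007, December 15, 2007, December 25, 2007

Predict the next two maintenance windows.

The spacing grows by 1 each time: 7, 8, 9, 10 days.
Next gap: 11 days. December 25, 2007 + 11 days = January 5, 2008.
Next gap: 12 days. January 5, 2008 + 12 days = January 17, 2008.

January 5, 2008; January 17, 2008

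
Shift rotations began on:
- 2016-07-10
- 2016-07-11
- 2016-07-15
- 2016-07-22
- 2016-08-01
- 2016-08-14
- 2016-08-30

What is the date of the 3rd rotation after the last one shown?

Gaps: 1, 4, 7, 10, 13, 16 days — each gap is 3 larger than the previous one.
Next gap: 19 days. 2016-08-30 + 19 days = 2016-09-18.
Next gap: 22 days. 2016-09-18 + 22 days = 2016-10-10.
Next gap: 25 days. 2016-10-10 + 25 days = 2016-11-04.

2016-11-04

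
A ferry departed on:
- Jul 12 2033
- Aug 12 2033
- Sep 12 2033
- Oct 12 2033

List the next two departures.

Gaps: 31, 31, 30 days — not constant. Every event is on the 12th of the month.
Pattern: the 12th of each month.
Next: November 2033 → Nov 12 2033.
Next: December 2033 → Dec 12 2033.

Nov 12 2033, Dec 12 2033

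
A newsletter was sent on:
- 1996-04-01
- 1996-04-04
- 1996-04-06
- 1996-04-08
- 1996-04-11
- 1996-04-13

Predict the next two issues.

The gap pattern 3, 2, 2, 3, 2 repeats every 3 events.
These are the Mondays, Thursdays and Saturdays of each week.
Next Monday: 1996-04-15.
The following Thursday is 1996-04-18.

1996-04-15, 1996-04-18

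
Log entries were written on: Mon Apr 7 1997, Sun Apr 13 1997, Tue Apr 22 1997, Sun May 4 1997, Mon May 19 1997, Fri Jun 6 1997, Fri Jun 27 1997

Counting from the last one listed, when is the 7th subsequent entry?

Fri Feb 13 1998

The spacing grows by 3 each time: 6, 9, 12, 15, 18, 21 days.
Next gap: 24 days. Fri Jun 27 1997 + 24 days = Mon Jul 21 1997.
Next gap: 27 days. Mon Jul 21 1997 + 27 days = Sun Aug 17 1997.
Next gap: 30 days. Sun Aug 17 1997 + 30 days = Tue Sep 16 1997.
Next gap: 33 days. Tue Sep 16 1997 + 33 days = Sun Oct 19 1997.
Next gap: 36 days. Sun Oct 19 1997 + 36 days = Mon Nov 24 1997.
Next gap: 39 days. Mon Nov 24 1997 + 39 days = Fri Jan 2 1998.
Next gap: 42 days. Fri Jan 2 1998 + 42 days = Fri Feb 13 1998.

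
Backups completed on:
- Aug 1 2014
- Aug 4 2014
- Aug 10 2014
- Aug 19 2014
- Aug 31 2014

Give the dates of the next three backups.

Sep 15 2014, Oct 3 2014, Oct 24 2014

Intervals are 3, 6, 9, 12 days — an arithmetic progression with common difference 3.
Next gap: 15 days. Aug 31 2014 + 15 days = Sep 15 2014.
Next gap: 18 days. Sep 15 2014 + 18 days = Oct 3 2014.
Next gap: 21 days. Oct 3 2014 + 21 days = Oct 24 2014.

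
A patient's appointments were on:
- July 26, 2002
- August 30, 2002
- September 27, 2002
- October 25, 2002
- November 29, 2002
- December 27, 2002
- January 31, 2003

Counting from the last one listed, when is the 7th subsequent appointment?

All Fridays; the gaps (35, 28, 28, 35, 28, 35) vary with month length.
This is the last Friday of each month.
Last Friday of February 2003: February 28, 2003.
Last Friday of March 2003: March 28, 2003.
April 2003 ends with Friday April 25, 2003.
May 2003 ends with Friday May 30, 2003.
Last Friday of June 2003: June 27, 2003.
July 2003 ends with Friday July 25, 2003.
August 2003 ends with Friday August 29, 2003.

August 29, 2003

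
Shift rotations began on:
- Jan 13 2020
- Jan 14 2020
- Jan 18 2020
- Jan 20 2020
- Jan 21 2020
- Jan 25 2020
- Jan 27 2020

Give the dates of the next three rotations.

Jan 28 2020, Feb 1 2020, Feb 3 2020

The gap pattern 1, 4, 2, 1, 4, 2 repeats every 3 events.
These are the Mondays, Tuesdays and Saturdays of each week.
Next Tuesday: Jan 28 2020.
The following Saturday is Feb 1 2020.
The following Monday is Feb 3 2020.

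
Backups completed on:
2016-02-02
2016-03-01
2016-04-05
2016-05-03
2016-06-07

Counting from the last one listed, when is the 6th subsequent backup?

All dates are Tuesdays, 28, 35, 28, 35 days apart.
Specifically, the 1st Tuesday of each month.
July 2016 — 1st Tuesday is 2016-07-05.
August 2016 — 1st Tuesday is 2016-08-02.
1st Tuesday of September 2016: 2016-09-06.
October 2016 — 1st Tuesday is 2016-10-04.
1st Tuesday of November 2016: 2016-11-01.
1st Tuesday of December 2016: 2016-12-06.

2016-12-06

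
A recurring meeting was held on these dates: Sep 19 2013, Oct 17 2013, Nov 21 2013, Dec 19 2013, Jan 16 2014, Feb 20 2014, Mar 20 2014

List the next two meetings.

Gaps: 28, 35, 28, 28, 35, 28 days — a mix of 28 and 35. Every date is a Thursday.
Each is the 3rd Thursday of its month.
3rd Thursday of April 2014: Apr 17 2014.
May 2014 — 3rd Thursday is May 15 2014.

Apr 17 2014, May 15 2014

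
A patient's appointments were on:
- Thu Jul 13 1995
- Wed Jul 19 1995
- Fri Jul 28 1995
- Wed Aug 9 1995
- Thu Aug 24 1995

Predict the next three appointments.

Intervals are 6, 9, 12, 15 days — an arithmetic progression with common difference 3.
Next gap: 18 days. Thu Aug 24 1995 + 18 days = Mon Sep 11 1995.
Next gap: 21 days. Mon Sep 11 1995 + 21 days = Mon Oct 2 1995.
Next gap: 24 days. Mon Oct 2 1995 + 24 days = Thu Oct 26 1995.

Mon Sep 11 1995, Mon Oct 2 1995, Thu Oct 26 1995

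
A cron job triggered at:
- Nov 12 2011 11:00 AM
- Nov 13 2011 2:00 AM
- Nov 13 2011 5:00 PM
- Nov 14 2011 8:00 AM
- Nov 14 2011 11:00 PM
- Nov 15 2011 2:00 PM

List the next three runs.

Spacing: 15, 15, 15, 15, 15 h — constant 15 h.
Nov 15 2011 2:00 PM + 15 h = Nov 16 2011 5:00 AM.
Nov 16 2011 5:00 AM + 15 h = Nov 16 2011 8:00 PM.
Nov 16 2011 8:00 PM + 15 h = Nov 17 2011 11:00 AM.

Nov 16 2011 5:00 AM, Nov 16 2011 8:00 PM, Nov 17 2011 11:00 AM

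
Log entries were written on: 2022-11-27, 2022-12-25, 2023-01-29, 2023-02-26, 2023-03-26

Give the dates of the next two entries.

Every date is a Sunday; gaps 28, 35, 28, 28 days.
Each is the last Sunday of its month (at least one falls on the 29th or later, ruling out '4th Sunday').
Last Sunday of April 2023: 2023-04-30.
May 2023 ends with Sunday 2023-05-28.

2023-04-30, 2023-05-28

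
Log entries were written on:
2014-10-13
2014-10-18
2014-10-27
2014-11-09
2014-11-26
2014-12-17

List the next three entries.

2015-01-11, 2015-02-09, 2015-03-14

The spacing grows by 4 each time: 5, 9, 13, 17, 21 days.
Next gap: 25 days. 2014-12-17 + 25 days = 2015-01-11.
Next gap: 29 days. 2015-01-11 + 29 days = 2015-02-09.
Next gap: 33 days. 2015-02-09 + 33 days = 2015-03-14.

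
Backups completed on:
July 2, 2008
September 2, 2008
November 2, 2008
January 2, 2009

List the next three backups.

Each date is the 2nd; the gaps (62, 61, 61) track the month lengths.
The rule is the 2nd of every 2 months.
Next: March 2009 → March 2, 2009.
May 2009: May 2, 2009.
Next: July 2009 → July 2, 2009.

March 2, 2009; May 2, 2009; July 2, 2009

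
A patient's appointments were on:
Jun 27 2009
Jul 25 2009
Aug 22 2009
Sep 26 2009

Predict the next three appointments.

These are Saturdays at 28- or 35-day spacing (28, 28, 35).
The pattern: 4th Saturday of the month.
4th Saturday of October 2009: Oct 24 2009.
November 2009 — 4th Saturday is Nov 28 2009.
December 2009 — 4th Saturday is Dec 26 2009.

Oct 24 2009, Nov 28 2009, Dec 26 2009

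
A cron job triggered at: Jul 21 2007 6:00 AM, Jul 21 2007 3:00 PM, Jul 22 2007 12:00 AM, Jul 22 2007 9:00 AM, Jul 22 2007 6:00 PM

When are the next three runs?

Jul 23 2007 3:00 AM, Jul 23 2007 12:00 PM, Jul 23 2007 9:00 PM

Gaps: 9, 9, 9, 9 hours — each event is 9 hours after the previous one.
Jul 22 2007 6:00 PM + 9 h = Jul 23 2007 3:00 AM.
Jul 23 2007 3:00 AM + 9 h = Jul 23 2007 12:00 PM.
Jul 23 2007 12:00 PM + 9 h = Jul 23 2007 9:00 PM.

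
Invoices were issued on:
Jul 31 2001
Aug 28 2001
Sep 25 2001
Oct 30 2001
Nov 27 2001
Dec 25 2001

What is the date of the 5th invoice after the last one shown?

Every date is a Tuesday; gaps 28, 28, 35, 28, 28 days.
Each is the last Tuesday of its month (at least one falls on the 29th or later, ruling out '4th Tuesday').
January 2002 ends with Tuesday Jan 29 2002.
February 2002 ends with Tuesday Feb 26 2002.
March 2002 ends with Tuesday Mar 26 2002.
Last Tuesday of April 2002: Apr 30 2002.
May 2002 ends with Tuesday May 28 2002.

May 28 2002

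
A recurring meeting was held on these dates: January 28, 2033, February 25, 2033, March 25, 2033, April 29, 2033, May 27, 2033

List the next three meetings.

June 24, 2033; July 29, 2033; August 26, 2033

Every date is a Friday; gaps 28, 28, 35, 28 days.
Each is the last Friday of its month (at least one falls on the 29th or later, ruling out '4th Friday').
June 2033 ends with Friday June 24, 2033.
Last Friday of July 2033: July 29, 2033.
August 2033 ends with Friday August 26, 2033.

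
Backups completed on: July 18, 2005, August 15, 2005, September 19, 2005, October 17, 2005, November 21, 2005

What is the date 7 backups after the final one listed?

June 19, 2006

These are Mondays at 28- or 35-day spacing (28, 35, 28, 35).
The pattern: 3rd Monday of the month.
3rd Monday of December 2005: December 19, 2005.
January 2006 — 3rd Monday is January 16, 2006.
3rd Monday of February 2006: February 20, 2006.
March 2006 — 3rd Monday is March 20, 2006.
April 2006 — 3rd Monday is April 17, 2006.
May 2006 — 3rd Monday is May 15, 2006.
June 2006 — 3rd Monday is June 19, 2006.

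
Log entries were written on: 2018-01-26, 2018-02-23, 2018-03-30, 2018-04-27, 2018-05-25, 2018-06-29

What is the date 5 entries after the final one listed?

2018-11-30

Every date is a Friday; gaps 28, 35, 28, 28, 35 days.
Each is the last Friday of its month (at least one falls on the 29th or later, ruling out '4th Friday').
Last Friday of July 2018: 2018-07-27.
August 2018 ends with Friday 2018-08-31.
Last Friday of September 2018: 2018-09-28.
Last Friday of October 2018: 2018-10-26.
November 2018 ends with Friday 2018-11-30.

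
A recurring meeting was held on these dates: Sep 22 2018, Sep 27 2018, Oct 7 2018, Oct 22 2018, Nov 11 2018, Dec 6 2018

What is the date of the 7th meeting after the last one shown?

Oct 17 2019

Gaps: 5, 10, 15, 20, 25 days — each gap is 5 larger than the previous one.
Next gap: 30 days. Dec 6 2018 + 30 days = Jan 5 2019.
Next gap: 35 days. Jan 5 2019 + 35 days = Feb 9 2019.
Next gap: 40 days. Feb 9 2019 + 40 days = Mar 21 2019.
Next gap: 45 days. Mar 21 2019 + 45 days = May 5 2019.
Next gap: 50 days. May 5 2019 + 50 days = Jun 24 2019.
Next gap: 55 days. Jun 24 2019 + 55 days = Aug 18 2019.
Next gap: 60 days. Aug 18 2019 + 60 days = Oct 17 2019.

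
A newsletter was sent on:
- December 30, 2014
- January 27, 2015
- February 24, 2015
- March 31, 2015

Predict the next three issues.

All Tuesdays; the gaps (28, 28, 35) vary with month length.
This is the last Tuesday of each month.
April 2015 ends with Tuesday April 28, 2015.
Last Tuesday of May 2015: May 26, 2015.
June 2015 ends with Tuesday June 30, 2015.

April 28, 2015; May 26, 2015; June 30, 2015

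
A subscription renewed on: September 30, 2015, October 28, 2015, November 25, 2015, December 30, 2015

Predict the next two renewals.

Every date is a Wednesday; gaps 28, 28, 35 days.
Each is the last Wednesday of its month (at least one falls on the 29th or later, ruling out '4th Wednesday').
Last Wednesday of January 2016: January 27, 2016.
Last Wednesday of February 2016: February 24, 2016.

January 27, 2016; February 24, 2016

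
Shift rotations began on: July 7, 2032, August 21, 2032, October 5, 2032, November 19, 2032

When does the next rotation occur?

January 3, 2033

Gaps between consecutive events: 45, 45, 45 days — a constant 45-day interval.
November 19, 2032 + 45 days = January 3, 2033.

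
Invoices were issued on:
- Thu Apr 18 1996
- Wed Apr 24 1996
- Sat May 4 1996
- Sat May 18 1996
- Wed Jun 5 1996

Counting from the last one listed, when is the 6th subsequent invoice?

Intervals are 6, 10, 14, 18 days — an arithmetic progression with common difference 4.
Next gap: 22 days. Wed Jun 5 1996 + 22 days = Thu Jun 27 1996.
Next gap: 26 days. Thu Jun 27 1996 + 26 days = Tue Jul 23 1996.
Next gap: 30 days. Tue Jul 23 1996 + 30 days = Thu Aug 22 1996.
Next gap: 34 days. Thu Aug 22 1996 + 34 days = Wed Sep 25 1996.
Next gap: 38 days. Wed Sep 25 1996 + 38 days = Sat Nov 2 1996.
Next gap: 42 days. Sat Nov 2 1996 + 42 days = Sat Dec 14 1996.

Sat Dec 14 1996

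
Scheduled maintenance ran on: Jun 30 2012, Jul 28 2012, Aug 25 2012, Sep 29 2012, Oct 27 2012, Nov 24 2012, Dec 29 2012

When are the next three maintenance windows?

Jan 26 2013, Feb 23 2013, Mar 30 2013

All Saturdays; the gaps (28, 28, 35, 28, 28, 35) vary with month length.
This is the last Saturday of each month.
Last Saturday of January 2013: Jan 26 2013.
Last Saturday of February 2013: Feb 23 2013.
March 2013 ends with Saturday Mar 30 2013.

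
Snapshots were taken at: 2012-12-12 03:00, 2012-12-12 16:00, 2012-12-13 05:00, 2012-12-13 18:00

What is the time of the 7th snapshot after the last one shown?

Gaps: 13, 13, 13 hours — each event is 13 hours after the previous one.
2012-12-13 18:00 + 13 h = 2012-12-14 07:00.
2012-12-14 07:00 + 13 h = 2012-12-14 20:00.
2012-12-14 20:00 + 13 h = 2012-12-15 09:00.
2012-12-15 09:00 + 13 h = 2012-12-15 22:00.
2012-12-15 22:00 + 13 h = 2012-12-16 11:00.
2012-12-16 11:00 + 13 h = 2012-12-17 00:00.
2012-12-17 00:00 + 13 h = 2012-12-17 13:00.

2012-12-17 13:00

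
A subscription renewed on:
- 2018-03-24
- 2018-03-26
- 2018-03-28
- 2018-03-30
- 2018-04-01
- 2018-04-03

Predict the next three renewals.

Every event comes 2 days after the last (2, 2, 2, 2, 2).
2018-04-03 + 2 days = 2018-04-05.
2018-04-05 + 2 days = 2018-04-07.
2018-04-07 + 2 days = 2018-04-09.

2018-04-05, 2018-04-07, 2018-04-09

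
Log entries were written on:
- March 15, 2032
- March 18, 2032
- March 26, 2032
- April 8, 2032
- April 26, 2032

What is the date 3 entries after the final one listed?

Intervals are 3, 8, 13, 18 days — an arithmetic progression with common difference 5.
Next gap: 23 days. April 26, 2032 + 23 days = May 19, 2032.
Next gap: 28 days. May 19, 2032 + 28 days = June 16, 2032.
Next gap: 33 days. June 16, 2032 + 33 days = July 19, 2032.

July 19, 2032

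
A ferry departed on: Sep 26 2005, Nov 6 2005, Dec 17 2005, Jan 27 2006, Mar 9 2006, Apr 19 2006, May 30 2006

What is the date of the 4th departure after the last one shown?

Gaps between consecutive events: 41, 41, 41, 41, 41, 41 days — a constant 41-day interval.
May 30 2006 + 41 days = Jul 10 2006.
Jul 10 2006 + 41 days = Aug 20 2006.
Aug 20 2006 + 41 days = Sep 30 2006.
Sep 30 2006 + 41 days = Nov 10 2006.

Nov 10 2006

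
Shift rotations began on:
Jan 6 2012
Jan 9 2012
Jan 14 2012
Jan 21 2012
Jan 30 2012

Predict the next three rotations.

Gaps: 3, 5, 7, 9 days — each gap is 2 larger than the previous one.
Next gap: 11 days. Jan 30 2012 + 11 days = Feb 10 2012.
Next gap: 13 days. Feb 10 2012 + 13 days = Feb 23 2012.
Next gap: 15 days. Feb 23 2012 + 15 days = Mar 9 2012.

Feb 10 2012, Feb 23 2012, Mar 9 2012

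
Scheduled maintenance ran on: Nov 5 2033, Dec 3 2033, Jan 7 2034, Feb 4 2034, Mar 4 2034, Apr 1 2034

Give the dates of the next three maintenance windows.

May 6 2034, Jun 3 2034, Jul 1 2034

These are Saturdays at 28- or 35-day spacing (28, 35, 28, 28, 28).
The pattern: 1st Saturday of the month.
1st Saturday of May 2034: May 6 2034.
June 2034 — 1st Saturday is Jun 3 2034.
1st Saturday of July 2034: Jul 1 2034.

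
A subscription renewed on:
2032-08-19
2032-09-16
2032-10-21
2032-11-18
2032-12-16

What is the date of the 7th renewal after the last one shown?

2033-07-21

These are Thursdays at 28- or 35-day spacing (28, 35, 28, 28).
The pattern: 3rd Thursday of the month.
January 2033 — 3rd Thursday is 2033-01-20.
February 2033 — 3rd Thursday is 2033-02-17.
March 2033 — 3rd Thursday is 2033-03-17.
April 2033 — 3rd Thursday is 2033-04-21.
3rd Thursday of May 2033: 2033-05-19.
June 2033 — 3rd Thursday is 2033-06-16.
July 2033 — 3rd Thursday is 2033-07-21.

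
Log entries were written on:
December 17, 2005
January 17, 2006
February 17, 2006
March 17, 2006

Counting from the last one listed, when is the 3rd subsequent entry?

Each date is the 17th; the gaps (31, 31, 28) track the month lengths.
The rule is the 17th of each month.
April 2006: April 17, 2006.
Next: May 2006 → May 17, 2006.
Next: June 2006 → June 17, 2006.

June 17, 2006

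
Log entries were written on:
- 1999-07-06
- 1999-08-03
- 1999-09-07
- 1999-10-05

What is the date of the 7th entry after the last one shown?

2000-05-02

These are Tuesdays at 28- or 35-day spacing (28, 35, 28).
The pattern: 1st Tuesday of the month.
November 1999 — 1st Tuesday is 1999-11-02.
1st Tuesday of December 1999: 1999-12-07.
January 2000 — 1st Tuesday is 2000-01-04.
February 2000 — 1st Tuesday is 2000-02-01.
March 2000 — 1st Tuesday is 2000-03-07.
April 2000 — 1st Tuesday is 2000-04-04.
May 2000 — 1st Tuesday is 2000-05-02.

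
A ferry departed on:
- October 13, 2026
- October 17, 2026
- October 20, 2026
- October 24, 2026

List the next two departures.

The gap pattern 4, 3, 4 repeats every 2 events.
These are the Tuesdays and Saturdays of each week.
The following Tuesday is October 27, 2026.
Next Saturday: October 31, 2026.

October 27, 2026; October 31, 2026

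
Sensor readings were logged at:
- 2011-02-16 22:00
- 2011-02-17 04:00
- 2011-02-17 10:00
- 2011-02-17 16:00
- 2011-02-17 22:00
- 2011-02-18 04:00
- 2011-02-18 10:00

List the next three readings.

Spacing: 6, 6, 6, 6, 6, 6 h — constant 6 h.
2011-02-18 10:00 + 6 h = 2011-02-18 16:00.
2011-02-18 16:00 + 6 h = 2011-02-18 22:00.
2011-02-18 22:00 + 6 h = 2011-02-19 04:00.

2011-02-18 16:00, 2011-02-18 22:00, 2011-02-19 04:00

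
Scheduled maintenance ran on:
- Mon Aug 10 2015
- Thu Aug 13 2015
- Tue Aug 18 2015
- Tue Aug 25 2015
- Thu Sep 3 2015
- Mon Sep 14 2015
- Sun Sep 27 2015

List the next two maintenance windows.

Gaps: 3, 5, 7, 9, 11, 13 days — each gap is 2 larger than the previous one.
Next gap: 15 days. Sun Sep 27 2015 + 15 days = Mon Oct 12 2015.
Next gap: 17 days. Mon Oct 12 2015 + 17 days = Thu Oct 29 2015.

Mon Oct 12 2015, Thu Oct 29 2015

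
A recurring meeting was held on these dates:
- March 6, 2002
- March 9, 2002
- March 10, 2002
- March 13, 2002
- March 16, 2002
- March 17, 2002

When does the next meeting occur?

March 20, 2002

Every event lands on a Wednesday or Saturday or Sunday (gaps cycle 3, 1, 3, 3, 1).
So the schedule is: every Wednesday, Saturday and Sunday.
The following Wednesday is March 20, 2002.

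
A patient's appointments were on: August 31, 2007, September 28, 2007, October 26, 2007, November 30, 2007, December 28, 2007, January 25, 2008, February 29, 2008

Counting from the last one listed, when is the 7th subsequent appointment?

September 26, 2008

Every date is a Friday; gaps 28, 28, 35, 28, 28, 35 days.
Each is the last Friday of its month (at least one falls on the 29th or later, ruling out '4th Friday').
March 2008 ends with Friday March 28, 2008.
April 2008 ends with Friday April 25, 2008.
May 2008 ends with Friday May 30, 2008.
Last Friday of June 2008: June 27, 2008.
July 2008 ends with Friday July 25, 2008.
August 2008 ends with Friday August 29, 2008.
September 2008 ends with Friday September 26, 2008.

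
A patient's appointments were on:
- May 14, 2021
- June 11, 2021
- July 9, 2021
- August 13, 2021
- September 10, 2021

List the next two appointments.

These are Fridays at 28- or 35-day spacing (28, 28, 35, 28).
The pattern: 2nd Friday of the month.
2nd Friday of October 2021: October 8, 2021.
2nd Friday of November 2021: November 12, 2021.

October 8, 2021; November 12, 2021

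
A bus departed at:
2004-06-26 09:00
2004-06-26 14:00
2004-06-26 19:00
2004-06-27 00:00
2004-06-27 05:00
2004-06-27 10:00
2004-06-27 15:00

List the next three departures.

Gaps: 5, 5, 5, 5, 5, 5 hours — each event is 5 hours after the previous one.
2004-06-27 15:00 + 5 h = 2004-06-27 20:00.
2004-06-27 20:00 + 5 h = 2004-06-28 01:00.
2004-06-28 01:00 + 5 h = 2004-06-28 06:00.

2004-06-27 20:00, 2004-06-28 01:00, 2004-06-28 06:00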